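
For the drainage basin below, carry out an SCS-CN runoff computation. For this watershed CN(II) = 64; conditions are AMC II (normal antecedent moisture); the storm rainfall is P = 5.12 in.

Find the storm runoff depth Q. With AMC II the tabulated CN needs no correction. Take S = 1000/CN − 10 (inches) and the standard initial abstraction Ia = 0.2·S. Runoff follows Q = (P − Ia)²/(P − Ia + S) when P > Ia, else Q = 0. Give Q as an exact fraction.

Average conditions: CN = 64 (no AMC adjustment).
Max retention: S = 1000/64 − 10 = 45/8 in (≈ 5.625 in)
Initial abstraction Ia = S/5 = (45/8)/5 = 9/8 ≈ 1.125 in
P − Ia = 5.120 − 1.125 = 799/200 ≈ 3.995 in (> 0, runoff occurs)
Runoff Q = (P−Ia)²/(P−Ia+S) = (3.995)²/(3.995+5.625) = 638401/384800 ≈ 1.659 in

Q = 638401/384800 in ≈ 1.659 in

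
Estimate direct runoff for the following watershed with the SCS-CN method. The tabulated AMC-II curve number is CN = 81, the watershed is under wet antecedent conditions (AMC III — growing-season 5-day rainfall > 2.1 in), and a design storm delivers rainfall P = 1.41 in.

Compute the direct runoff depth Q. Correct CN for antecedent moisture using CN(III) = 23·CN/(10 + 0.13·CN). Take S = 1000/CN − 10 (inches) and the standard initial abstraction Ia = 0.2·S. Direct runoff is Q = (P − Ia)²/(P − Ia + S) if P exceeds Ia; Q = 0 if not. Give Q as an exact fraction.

Q = 50482450489/77255442900 in ≈ 0.653 in

CN(III) from CN(II)=81: (23·81)/(10 + 0.13·81) = 186300/2053 ≈ 90.745
S = 1000/(186300/2053) − 10 = 1900/1863 in ≈ 1.020 in
Ia = 0.2·(1900/1863) = 380/1863 in ≈ 0.204 in
P − Ia = 1.410 − 0.204 = 224683/186300 ≈ 1.206 in (> 0, runoff occurs)
Runoff Q = (P−Ia)²/(P−Ia+S) = (1.206)²/(1.206+1.020) = 50482450489/77255442900 ≈ 0.653 in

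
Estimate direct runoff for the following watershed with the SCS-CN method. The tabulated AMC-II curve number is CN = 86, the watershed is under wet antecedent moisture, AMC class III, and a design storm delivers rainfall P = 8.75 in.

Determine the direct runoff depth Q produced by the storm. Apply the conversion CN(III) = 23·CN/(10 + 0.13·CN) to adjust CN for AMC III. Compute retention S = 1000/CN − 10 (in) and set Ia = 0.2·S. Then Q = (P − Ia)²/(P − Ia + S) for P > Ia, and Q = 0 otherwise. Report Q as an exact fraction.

Wet (AMC III): CN(III) = 23·86/(10 + 0.13·86) = 1978/(1059/50) = 98900/1059 ≈ 93.390
Retention S: 1000/CN − 10 with CN=93.390 → S = 700/989 ≈ 0.708 in
Initial abstraction Ia = S/5 = (700/989)/5 = 140/989 ≈ 0.142 in
P − Ia = 8.750 − 0.142 = 34055/3956 ≈ 8.608 in (> 0, runoff occurs)
Runoff Q = (P−Ia)²/(P−Ia+S) = (8.608)²/(8.608+0.708) = 33135515/4165668 ≈ 7.954 in

Q = 33135515/4165668 in ≈ 7.954 in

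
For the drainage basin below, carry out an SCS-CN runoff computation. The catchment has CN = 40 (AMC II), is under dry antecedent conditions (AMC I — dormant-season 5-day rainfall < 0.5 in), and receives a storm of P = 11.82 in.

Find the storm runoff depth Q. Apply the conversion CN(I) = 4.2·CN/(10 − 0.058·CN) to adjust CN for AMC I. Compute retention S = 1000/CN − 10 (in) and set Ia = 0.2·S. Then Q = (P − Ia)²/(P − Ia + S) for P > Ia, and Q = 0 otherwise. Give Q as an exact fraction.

Q = 2679769/4947950 in ≈ 0.542 in

Dry (AMC I): CN(I) = 4.2·40/(10 − 0.058·40) = 168/(192/25) = 175/8 ≈ 21.875
Retention S: 1000/CN − 10 with CN=21.875 → S = 250/7 ≈ 35.714 in
Initial abstraction Ia = S/5 = (250/7)/5 = 50/7 ≈ 7.143 in
Since P=11.820 > Ia=7.143: effective rainfall P−Ia = 1637/350 in
Q = (1637/350)²/((1637/350) + 250/7) = (2679769/122500)/(14137/350) = 2679769/4947950 in ≈ 0.542 in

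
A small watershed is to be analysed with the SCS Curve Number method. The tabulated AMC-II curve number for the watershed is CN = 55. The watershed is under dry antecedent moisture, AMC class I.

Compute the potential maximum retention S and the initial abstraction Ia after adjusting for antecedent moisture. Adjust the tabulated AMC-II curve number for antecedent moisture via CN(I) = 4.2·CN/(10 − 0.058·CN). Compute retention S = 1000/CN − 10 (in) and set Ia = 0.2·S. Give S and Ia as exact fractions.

S = 1500/77 in ≈ 19.481 in; Ia = 300/77 in ≈ 3.896 in

CN(I) from CN(II)=55: (4.2·55)/(10 − 0.058·55) = 7700/227 ≈ 33.921
S = 1000/(7700/227) − 10 = 1500/77 in ≈ 19.481 in
Initial abstraction Ia = S/5 = (1500/77)/5 = 300/77 ≈ 3.896 in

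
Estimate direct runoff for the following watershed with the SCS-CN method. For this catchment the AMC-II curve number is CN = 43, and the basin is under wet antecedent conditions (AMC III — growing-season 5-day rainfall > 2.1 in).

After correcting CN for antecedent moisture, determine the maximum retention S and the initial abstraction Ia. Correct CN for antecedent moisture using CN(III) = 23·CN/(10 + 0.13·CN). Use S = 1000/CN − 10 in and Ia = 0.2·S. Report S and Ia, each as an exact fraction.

S = 5700/989 in ≈ 5.763 in; Ia = 1140/989 in ≈ 1.153 in

Adjust CN=43 to AMC III: 23·43/(10 + 0.13·43) → 989 ÷ (1559/100) = 98900/1559 ≈ 63.438
S = 1000/(98900/1559) − 10 = 5700/989 in ≈ 5.763 in
Ia = 0.2S: 0.2·5.763 = 1.153 in (exactly 1140/989)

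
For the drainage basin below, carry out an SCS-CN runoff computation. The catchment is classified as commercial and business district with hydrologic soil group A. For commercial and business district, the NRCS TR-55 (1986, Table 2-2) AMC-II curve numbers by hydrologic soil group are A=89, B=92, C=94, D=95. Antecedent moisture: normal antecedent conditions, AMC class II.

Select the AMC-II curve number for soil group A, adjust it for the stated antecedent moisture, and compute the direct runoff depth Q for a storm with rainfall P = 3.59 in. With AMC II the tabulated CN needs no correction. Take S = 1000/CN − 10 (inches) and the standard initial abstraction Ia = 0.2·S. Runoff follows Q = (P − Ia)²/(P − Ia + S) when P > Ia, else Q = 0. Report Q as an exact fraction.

Q = 885122001/362683900 in ≈ 2.440 in

NRCS table: commercial and business district, soil group A → CN(II) = 89
CN(II) = 89; AMC II needs no correction.
Retention S: 1000/CN − 10 with CN=89.000 → S = 110/89 ≈ 1.236 in
Ia = 0.2·(110/89) = 22/89 in ≈ 0.247 in
Excess rainfall: 3.590 − 0.247 = 3.343 in; P > Ia so Q > 0
Q = (29751/8900)²/((29751/8900) + 110/89) = (885122001/79210000)/(40751/8900) = 885122001/362683900 in ≈ 2.440 in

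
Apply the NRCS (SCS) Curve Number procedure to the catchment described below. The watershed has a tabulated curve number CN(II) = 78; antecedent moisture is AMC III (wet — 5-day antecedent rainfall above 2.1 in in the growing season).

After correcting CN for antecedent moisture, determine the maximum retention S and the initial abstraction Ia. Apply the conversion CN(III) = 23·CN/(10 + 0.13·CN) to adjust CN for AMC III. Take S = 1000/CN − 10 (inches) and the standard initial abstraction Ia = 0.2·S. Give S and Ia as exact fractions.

CN(III) from CN(II)=78: (23·78)/(10 + 0.13·78) = 89700/1007 ≈ 89.076
S = 1000/(89700/1007) − 10 = 1100/897 in ≈ 1.226 in
Ia = 0.2·(1100/897) = 220/897 in ≈ 0.245 in

S = 1100/897 in ≈ 1.226 in; Ia = 220/897 in ≈ 0.245 in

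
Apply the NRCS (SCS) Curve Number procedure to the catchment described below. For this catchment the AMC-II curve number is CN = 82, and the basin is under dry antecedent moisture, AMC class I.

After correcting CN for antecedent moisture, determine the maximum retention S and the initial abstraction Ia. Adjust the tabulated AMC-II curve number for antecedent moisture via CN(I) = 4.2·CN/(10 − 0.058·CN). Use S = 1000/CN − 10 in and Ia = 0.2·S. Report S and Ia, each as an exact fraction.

S = 1500/287 in ≈ 5.226 in; Ia = 300/287 in ≈ 1.045 in

Dry (AMC I): CN(I) = 4.2·82/(10 − 0.058·82) = (1722/5)/(1311/250) = 28700/437 ≈ 65.675
Max retention: S = 1000/(28700/437) − 10 = 1500/287 in (≈ 5.226 in)
Ia = 0.2·(1500/287) = 300/287 in ≈ 1.045 in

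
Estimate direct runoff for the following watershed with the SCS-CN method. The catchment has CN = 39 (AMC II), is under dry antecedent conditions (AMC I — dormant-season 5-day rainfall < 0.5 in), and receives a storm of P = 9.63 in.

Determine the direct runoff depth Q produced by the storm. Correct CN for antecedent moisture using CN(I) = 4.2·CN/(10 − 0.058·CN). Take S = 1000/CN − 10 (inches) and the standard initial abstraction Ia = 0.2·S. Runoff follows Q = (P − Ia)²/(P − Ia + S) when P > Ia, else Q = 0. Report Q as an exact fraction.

Q = 31932617809/264430284300 in ≈ 0.121 in

CN(I) from CN(II)=39: (4.2·39)/(10 − 0.058·39) = 81900/3869 ≈ 21.168
S = 1000/(81900/3869) − 10 = 30500/819 in ≈ 37.241 in
Ia = 0.2·(30500/819) = 6100/819 in ≈ 7.448 in
Excess rainfall: 9.630 − 7.448 = 2.182 in; P > Ia so Q > 0
Q: (178697/81900)² ÷ (3228697/81900) = 31932617809/264430284300 in (≈ 0.121 in)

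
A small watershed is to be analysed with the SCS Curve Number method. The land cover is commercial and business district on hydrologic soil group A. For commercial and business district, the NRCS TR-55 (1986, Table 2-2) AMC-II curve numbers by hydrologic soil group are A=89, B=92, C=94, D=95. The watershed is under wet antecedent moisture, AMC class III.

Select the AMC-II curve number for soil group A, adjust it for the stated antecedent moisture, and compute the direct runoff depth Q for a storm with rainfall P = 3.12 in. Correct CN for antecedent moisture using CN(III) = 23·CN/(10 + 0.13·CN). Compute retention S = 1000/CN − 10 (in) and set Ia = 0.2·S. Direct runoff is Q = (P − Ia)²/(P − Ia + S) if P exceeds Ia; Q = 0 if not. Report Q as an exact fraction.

NRCS table: commercial and business district, soil group A → CN(II) = 89
Wet (AMC III): CN(III) = 23·89/(10 + 0.13·89) = 2047/(2157/100) = 204700/2157 ≈ 94.900
S = 1000/(204700/2157) − 10 = 1100/2047 in ≈ 0.537 in
Initial abstraction Ia = S/5 = (1100/2047)/5 = 220/2047 ≈ 0.107 in
P − Ia = 3.120 − 0.107 = 154166/51175 ≈ 3.013 in (> 0, runoff occurs)
Q: (154166/51175)² ÷ (181666/51175) = 11883577778/4648378775 in (≈ 2.556 in)

Q = 11883577778/4648378775 in ≈ 2.556 in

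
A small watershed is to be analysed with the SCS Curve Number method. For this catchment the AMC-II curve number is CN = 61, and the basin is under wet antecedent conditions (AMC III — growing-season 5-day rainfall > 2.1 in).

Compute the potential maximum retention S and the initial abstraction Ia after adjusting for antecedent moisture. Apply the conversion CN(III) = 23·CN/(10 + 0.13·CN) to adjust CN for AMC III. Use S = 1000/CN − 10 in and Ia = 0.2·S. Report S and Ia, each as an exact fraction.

CN(III) from CN(II)=61: (23·61)/(10 + 0.13·61) = 140300/1793 ≈ 78.249
Max retention: S = 1000/(140300/1793) − 10 = 3900/1403 in (≈ 2.780 in)
Initial abstraction Ia = S/5 = (3900/1403)/5 = 780/1403 ≈ 0.556 in

S = 3900/1403 in ≈ 2.780 in; Ia = 780/1403 in ≈ 0.556 in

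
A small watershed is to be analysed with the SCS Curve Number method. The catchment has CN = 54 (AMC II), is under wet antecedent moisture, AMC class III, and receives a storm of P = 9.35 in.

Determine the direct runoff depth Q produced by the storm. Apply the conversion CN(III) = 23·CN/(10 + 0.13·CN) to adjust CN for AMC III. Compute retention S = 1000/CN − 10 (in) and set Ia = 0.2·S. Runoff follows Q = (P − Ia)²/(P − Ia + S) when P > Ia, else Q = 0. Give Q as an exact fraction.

Adjust CN=54 to AMC III: 23·54/(10 + 0.13·54) → 1242 ÷ (851/50) = 2700/37 ≈ 72.973
Retention S: 1000/CN − 10 with CN=72.973 → S = 100/27 ≈ 3.704 in
Ia = 0.2S: 0.2·3.704 = 0.741 in (exactly 20/27)
P − Ia = 9.350 − 0.741 = 4649/540 ≈ 8.609 in (> 0, runoff occurs)
Q = (4649/540)²/((4649/540) + 100/27) = (21613201/291600)/(6649/540) = 21613201/3590460 in ≈ 6.020 in

Q = 21613201/3590460 in ≈ 6.020 in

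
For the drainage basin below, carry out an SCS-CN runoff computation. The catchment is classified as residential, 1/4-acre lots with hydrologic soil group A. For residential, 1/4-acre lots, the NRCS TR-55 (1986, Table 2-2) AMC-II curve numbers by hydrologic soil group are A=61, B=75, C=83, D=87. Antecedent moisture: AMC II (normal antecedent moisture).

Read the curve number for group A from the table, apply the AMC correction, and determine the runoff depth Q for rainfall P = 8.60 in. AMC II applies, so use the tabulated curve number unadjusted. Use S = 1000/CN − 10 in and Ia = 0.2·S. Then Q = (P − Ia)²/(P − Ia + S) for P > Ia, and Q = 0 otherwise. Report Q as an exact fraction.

NRCS table: residential, 1/4-acre lots, soil group A → CN(II) = 61
AMC II — tabulated CN = 61 applies directly.
S = 1000/61 − 10 = 390/61 in ≈ 6.393 in
Ia = 0.2S: 0.2·6.393 = 1.279 in (exactly 78/61)
Since P=8.600 > Ia=1.279: effective rainfall P−Ia = 2233/305 in
Q: (2233/305)² ÷ (4183/305) = 4986289/1275815 in (≈ 3.908 in)

Q = 4986289/1275815 in ≈ 3.908 in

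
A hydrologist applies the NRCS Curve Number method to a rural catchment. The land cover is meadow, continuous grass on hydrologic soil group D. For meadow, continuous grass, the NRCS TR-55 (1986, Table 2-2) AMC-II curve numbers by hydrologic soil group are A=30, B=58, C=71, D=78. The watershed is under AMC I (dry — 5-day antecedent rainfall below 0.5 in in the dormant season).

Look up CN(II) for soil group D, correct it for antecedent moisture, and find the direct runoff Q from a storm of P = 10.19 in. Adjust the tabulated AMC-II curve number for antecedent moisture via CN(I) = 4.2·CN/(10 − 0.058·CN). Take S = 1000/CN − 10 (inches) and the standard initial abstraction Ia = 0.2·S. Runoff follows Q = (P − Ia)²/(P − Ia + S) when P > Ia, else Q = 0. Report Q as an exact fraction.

Q = 524988642721/104386545900 in ≈ 5.029 in

NRCS table: meadow, continuous grass, soil group D → CN(II) = 78
CN(I) from CN(II)=78: (4.2·78)/(10 − 0.058·78) = 81900/1369 ≈ 59.825
Max retention: S = 1000/(81900/1369) − 10 = 5500/819 in (≈ 6.716 in)
Ia = 0.2S: 0.2·6.716 = 1.343 in (exactly 1100/819)
Since P=10.190 > Ia=1.343: effective rainfall P−Ia = 724561/81900 in
Q: (724561/81900)² ÷ (1274561/81900) = 524988642721/104386545900 in (≈ 5.029 in)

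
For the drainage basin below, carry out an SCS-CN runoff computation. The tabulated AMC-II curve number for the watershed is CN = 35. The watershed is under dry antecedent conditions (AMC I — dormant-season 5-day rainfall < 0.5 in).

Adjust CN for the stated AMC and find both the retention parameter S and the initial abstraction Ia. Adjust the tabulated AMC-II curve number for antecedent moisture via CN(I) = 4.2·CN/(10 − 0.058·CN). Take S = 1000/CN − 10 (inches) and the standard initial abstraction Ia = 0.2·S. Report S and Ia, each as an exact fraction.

S = 6500/147 in ≈ 44.218 in; Ia = 1300/147 in ≈ 8.844 in

Adjust CN=35 to AMC I: 4.2·35/(10 − 0.058·35) → 147 ÷ (797/100) = 14700/797 ≈ 18.444
Retention S: 1000/CN − 10 with CN=18.444 → S = 6500/147 ≈ 44.218 in
Ia = 0.2·(6500/147) = 1300/147 in ≈ 8.844 in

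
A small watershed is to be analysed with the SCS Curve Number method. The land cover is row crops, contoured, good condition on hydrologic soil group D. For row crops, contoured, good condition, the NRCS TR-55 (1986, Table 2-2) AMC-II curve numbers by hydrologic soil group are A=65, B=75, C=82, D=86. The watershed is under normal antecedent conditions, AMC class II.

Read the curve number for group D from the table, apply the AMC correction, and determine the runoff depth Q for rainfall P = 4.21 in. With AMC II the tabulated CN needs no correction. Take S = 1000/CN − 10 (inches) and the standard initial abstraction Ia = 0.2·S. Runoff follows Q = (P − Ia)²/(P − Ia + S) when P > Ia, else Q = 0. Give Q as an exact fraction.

Q = 278990209/101922900 in ≈ 2.737 in

NRCS table: row crops, contoured, good condition, soil group D → CN(II) = 86
CN(II) = 86; AMC II needs no correction.
S = 1000/86 − 10 = 70/43 in ≈ 1.628 in
Ia = 0.2S: 0.2·1.628 = 0.326 in (exactly 14/43)
Since P=4.210 > Ia=0.326: effective rainfall P−Ia = 16703/4300 in
Q = (16703/4300)²/((16703/4300) + 70/43) = (278990209/18490000)/(23703/4300) = 278990209/101922900 in ≈ 2.737 in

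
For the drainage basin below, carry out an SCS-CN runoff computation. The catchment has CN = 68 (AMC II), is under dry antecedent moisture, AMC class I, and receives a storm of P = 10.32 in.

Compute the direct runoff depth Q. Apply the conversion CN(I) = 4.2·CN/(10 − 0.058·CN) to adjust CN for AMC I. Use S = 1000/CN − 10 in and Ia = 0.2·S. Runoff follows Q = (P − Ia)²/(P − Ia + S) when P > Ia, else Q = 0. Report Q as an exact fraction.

Adjust CN=68 to AMC I: 4.2·68/(10 − 0.058·68) → (1428/5) ÷ (757/125) = 35700/757 ≈ 47.160
Retention S: 1000/CN − 10 with CN=47.160 → S = 4000/357 ≈ 11.204 in
Initial abstraction Ia = S/5 = (4000/357)/5 = 800/357 ≈ 2.241 in
P − Ia = 10.320 − 2.241 = 72106/8925 ≈ 8.079 in (> 0, runoff occurs)
Q: (72106/8925)² ÷ (172106/8925) = 2599637618/768023025 in (≈ 3.385 in)

Q = 2599637618/768023025 in ≈ 3.385 in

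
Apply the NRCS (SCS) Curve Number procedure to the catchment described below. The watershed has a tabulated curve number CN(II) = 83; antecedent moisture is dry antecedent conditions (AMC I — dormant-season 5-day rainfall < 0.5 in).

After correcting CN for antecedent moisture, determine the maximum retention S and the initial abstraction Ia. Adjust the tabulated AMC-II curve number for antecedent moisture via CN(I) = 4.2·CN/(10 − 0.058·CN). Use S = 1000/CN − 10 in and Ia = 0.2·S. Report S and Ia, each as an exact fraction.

Dry (AMC I): CN(I) = 4.2·83/(10 − 0.058·83) = (1743/5)/(2593/500) = 174300/2593 ≈ 67.219
S = 1000/(174300/2593) − 10 = 8500/1743 in ≈ 4.877 in
Ia = 0.2·(8500/1743) = 1700/1743 in ≈ 0.975 in

S = 8500/1743 in ≈ 4.877 in; Ia = 1700/1743 in ≈ 0.975 in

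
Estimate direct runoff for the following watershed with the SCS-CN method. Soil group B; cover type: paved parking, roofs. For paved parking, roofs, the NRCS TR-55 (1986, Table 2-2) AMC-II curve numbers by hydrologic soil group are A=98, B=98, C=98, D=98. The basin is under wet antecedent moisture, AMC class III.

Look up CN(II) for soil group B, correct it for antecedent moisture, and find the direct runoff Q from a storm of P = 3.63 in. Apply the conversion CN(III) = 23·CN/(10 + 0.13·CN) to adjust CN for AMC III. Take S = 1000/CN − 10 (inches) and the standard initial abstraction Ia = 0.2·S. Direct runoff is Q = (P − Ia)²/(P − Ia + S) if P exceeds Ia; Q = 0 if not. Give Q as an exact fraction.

NRCS table: paved parking, roofs, soil group B → CN(II) = 98
Wet (AMC III): CN(III) = 23·98/(10 + 0.13·98) = 2254/(1137/50) = 112700/1137 ≈ 99.120
Retention S: 1000/CN − 10 with CN=99.120 → S = 100/1127 ≈ 0.089 in
Ia = 0.2S: 0.2·0.089 = 0.018 in (exactly 20/1127)
P − Ia = 3.630 − 0.018 = 407101/112700 ≈ 3.612 in (> 0, runoff occurs)
Runoff Q = (P−Ia)²/(P−Ia+S) = (3.612)²/(3.612+0.089) = 165731224201/47007282700 ≈ 3.526 in

Q = 165731224201/47007282700 in ≈ 3.526 in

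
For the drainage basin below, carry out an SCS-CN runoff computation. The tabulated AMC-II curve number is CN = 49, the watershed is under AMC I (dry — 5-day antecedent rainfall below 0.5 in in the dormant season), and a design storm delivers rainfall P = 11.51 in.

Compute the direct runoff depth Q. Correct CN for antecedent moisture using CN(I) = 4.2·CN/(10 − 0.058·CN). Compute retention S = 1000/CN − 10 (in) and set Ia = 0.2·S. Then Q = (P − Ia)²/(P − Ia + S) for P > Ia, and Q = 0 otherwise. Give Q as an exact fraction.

Q = 50531892849/36865399900 in ≈ 1.371 in

CN(I) from CN(II)=49: (4.2·49)/(10 − 0.058·49) = 34300/1193 ≈ 28.751
S = 1000/(34300/1193) − 10 = 8500/343 in ≈ 24.781 in
Ia = 0.2S: 0.2·24.781 = 4.956 in (exactly 1700/343)
Excess rainfall: 11.510 − 4.956 = 6.554 in; P > Ia so Q > 0
Q = (224793/34300)²/((224793/34300) + 8500/343) = (50531892849/1176490000)/(1074793/34300) = 50531892849/36865399900 in ≈ 1.371 in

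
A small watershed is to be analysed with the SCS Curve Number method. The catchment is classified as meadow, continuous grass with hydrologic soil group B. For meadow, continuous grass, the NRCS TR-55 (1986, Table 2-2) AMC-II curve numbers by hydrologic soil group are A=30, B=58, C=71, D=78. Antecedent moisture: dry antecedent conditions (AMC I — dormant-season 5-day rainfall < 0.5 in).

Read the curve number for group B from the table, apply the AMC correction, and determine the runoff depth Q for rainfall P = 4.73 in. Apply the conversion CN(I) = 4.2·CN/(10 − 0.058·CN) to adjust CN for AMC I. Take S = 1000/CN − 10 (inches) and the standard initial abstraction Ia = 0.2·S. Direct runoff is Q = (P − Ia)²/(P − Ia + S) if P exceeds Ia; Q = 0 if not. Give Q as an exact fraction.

Q = 13816089/155779300 in ≈ 0.089 in

NRCS table: meadow, continuous grass, soil group B → CN(II) = 58
Adjust CN=58 to AMC I: 4.2·58/(10 − 0.058·58) → (1218/5) ÷ (1659/250) = 2900/79 ≈ 36.709
Max retention: S = 1000/(2900/79) − 10 = 500/29 in (≈ 17.241 in)
Initial abstraction Ia = S/5 = (500/29)/5 = 100/29 ≈ 3.448 in
P − Ia = 4.730 − 3.448 = 3717/2900 ≈ 1.282 in (> 0, runoff occurs)
Q: (3717/2900)² ÷ (53717/2900) = 13816089/155779300 in (≈ 0.089 in)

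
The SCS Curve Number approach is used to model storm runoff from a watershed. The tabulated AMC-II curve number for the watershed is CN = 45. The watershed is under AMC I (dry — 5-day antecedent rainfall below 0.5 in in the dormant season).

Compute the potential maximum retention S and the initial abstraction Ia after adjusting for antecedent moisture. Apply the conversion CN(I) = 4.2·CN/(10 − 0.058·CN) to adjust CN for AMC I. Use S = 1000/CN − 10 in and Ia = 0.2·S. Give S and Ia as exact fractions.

Dry (AMC I): CN(I) = 4.2·45/(10 − 0.058·45) = 189/(739/100) = 18900/739 ≈ 25.575
Max retention: S = 1000/(18900/739) − 10 = 5500/189 in (≈ 29.101 in)
Ia = 0.2·(5500/189) = 1100/189 in ≈ 5.820 in

S = 5500/189 in ≈ 29.101 in; Ia = 1100/189 in ≈ 5.820 in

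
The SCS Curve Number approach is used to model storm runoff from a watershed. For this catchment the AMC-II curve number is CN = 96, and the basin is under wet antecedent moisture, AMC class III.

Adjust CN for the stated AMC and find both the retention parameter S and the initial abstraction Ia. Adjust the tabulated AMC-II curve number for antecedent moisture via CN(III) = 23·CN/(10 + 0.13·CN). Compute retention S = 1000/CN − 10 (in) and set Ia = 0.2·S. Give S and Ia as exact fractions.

S = 25/138 in ≈ 0.181 in; Ia = 5/138 in ≈ 0.036 in

Wet (AMC III): CN(III) = 23·96/(10 + 0.13·96) = 2208/(562/25) = 27600/281 ≈ 98.221
S = 1000/(27600/281) − 10 = 25/138 in ≈ 0.181 in
Ia = 0.2·(25/138) = 5/138 in ≈ 0.036 in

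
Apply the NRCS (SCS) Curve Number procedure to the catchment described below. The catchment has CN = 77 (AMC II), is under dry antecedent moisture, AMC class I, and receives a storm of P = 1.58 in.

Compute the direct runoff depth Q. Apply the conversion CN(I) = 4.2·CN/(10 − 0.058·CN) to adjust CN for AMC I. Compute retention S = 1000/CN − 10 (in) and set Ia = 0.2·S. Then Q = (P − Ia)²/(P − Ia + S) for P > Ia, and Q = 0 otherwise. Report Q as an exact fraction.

CN(I) from CN(II)=77: (4.2·77)/(10 − 0.058·77) = 161700/2767 ≈ 58.439
S = 1000/(161700/2767) − 10 = 11500/1617 in ≈ 7.112 in
Ia = 0.2·(11500/1617) = 2300/1617 in ≈ 1.422 in
Excess rainfall: 1.580 − 1.422 = 0.158 in; P > Ia so Q > 0
Q = (12743/80850)²/((12743/80850) + 11500/1617) = (162384049/6536722500)/(587743/80850) = 162384049/47519021550 in ≈ 0.003 in

Q = 162384049/47519021550 in ≈ 0.003 in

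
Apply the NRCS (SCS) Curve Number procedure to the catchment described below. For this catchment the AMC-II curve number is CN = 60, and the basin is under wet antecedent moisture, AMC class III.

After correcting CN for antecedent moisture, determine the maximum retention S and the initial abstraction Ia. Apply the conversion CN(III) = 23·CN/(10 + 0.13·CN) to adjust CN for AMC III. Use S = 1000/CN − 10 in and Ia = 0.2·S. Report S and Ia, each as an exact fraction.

Wet (AMC III): CN(III) = 23·60/(10 + 0.13·60) = 1380/(89/5) = 6900/89 ≈ 77.528
S = 1000/(6900/89) − 10 = 200/69 in ≈ 2.899 in
Ia = 0.2S: 0.2·2.899 = 0.580 in (exactly 40/69)

S = 200/69 in ≈ 2.899 in; Ia = 40/69 in ≈ 0.580 in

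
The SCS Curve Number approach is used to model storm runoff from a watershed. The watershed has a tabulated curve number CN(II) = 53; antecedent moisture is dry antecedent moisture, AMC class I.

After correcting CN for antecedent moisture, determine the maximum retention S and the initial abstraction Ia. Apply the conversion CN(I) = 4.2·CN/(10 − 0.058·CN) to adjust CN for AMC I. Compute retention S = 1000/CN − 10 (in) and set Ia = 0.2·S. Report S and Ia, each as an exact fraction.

Adjust CN=53 to AMC I: 4.2·53/(10 − 0.058·53) → (1113/5) ÷ (3463/500) = 111300/3463 ≈ 32.140
Max retention: S = 1000/(111300/3463) − 10 = 23500/1113 in (≈ 21.114 in)
Ia = 0.2·(23500/1113) = 4700/1113 in ≈ 4.223 in

S = 23500/1113 in ≈ 21.114 in; Ia = 4700/1113 in ≈ 4.223 in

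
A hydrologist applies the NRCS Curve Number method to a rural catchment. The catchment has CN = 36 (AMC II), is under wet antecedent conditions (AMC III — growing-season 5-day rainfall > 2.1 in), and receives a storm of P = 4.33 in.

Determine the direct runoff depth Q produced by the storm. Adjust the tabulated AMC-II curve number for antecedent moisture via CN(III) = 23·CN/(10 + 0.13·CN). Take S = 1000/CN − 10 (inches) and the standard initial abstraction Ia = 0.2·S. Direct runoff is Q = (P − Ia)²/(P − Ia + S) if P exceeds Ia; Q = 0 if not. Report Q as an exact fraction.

Q = 3321332161/4504961700 in ≈ 0.737 in

Adjust CN=36 to AMC III: 23·36/(10 + 0.13·36) → 828 ÷ (367/25) = 20700/367 ≈ 56.403
Max retention: S = 1000/(20700/367) − 10 = 1600/207 in (≈ 7.729 in)
Initial abstraction Ia = S/5 = (1600/207)/5 = 320/207 ≈ 1.546 in
Excess rainfall: 4.330 − 1.546 = 2.784 in; P > Ia so Q > 0
Q = (57631/20700)²/((57631/20700) + 1600/207) = (3321332161/428490000)/(217631/20700) = 3321332161/4504961700 in ≈ 0.737 in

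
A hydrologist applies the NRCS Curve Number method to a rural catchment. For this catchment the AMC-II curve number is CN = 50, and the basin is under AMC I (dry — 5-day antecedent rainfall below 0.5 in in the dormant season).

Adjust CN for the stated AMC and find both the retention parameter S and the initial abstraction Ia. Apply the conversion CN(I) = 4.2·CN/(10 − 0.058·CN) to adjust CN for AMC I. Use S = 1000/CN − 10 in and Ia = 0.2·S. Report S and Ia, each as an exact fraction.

S = 500/21 in ≈ 23.810 in; Ia = 100/21 in ≈ 4.762 in

CN(I) from CN(II)=50: (4.2·50)/(10 − 0.058·50) = 2100/71 ≈ 29.577
Retention S: 1000/CN − 10 with CN=29.577 → S = 500/21 ≈ 23.810 in
Initial abstraction Ia = S/5 = (500/21)/5 = 100/21 ≈ 4.762 in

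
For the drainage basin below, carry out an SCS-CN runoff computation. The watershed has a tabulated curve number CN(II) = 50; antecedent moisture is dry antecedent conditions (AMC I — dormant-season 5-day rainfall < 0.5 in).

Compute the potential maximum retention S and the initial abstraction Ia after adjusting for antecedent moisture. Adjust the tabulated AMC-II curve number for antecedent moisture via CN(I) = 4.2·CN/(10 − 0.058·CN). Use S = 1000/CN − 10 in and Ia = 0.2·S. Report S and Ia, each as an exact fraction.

S = 500/21 in ≈ 23.810 in; Ia = 100/21 in ≈ 4.762 in

CN(I) from CN(II)=50: (4.2·50)/(10 − 0.058·50) = 2100/71 ≈ 29.577
Retention S: 1000/CN − 10 with CN=29.577 → S = 500/21 ≈ 23.810 in
Initial abstraction Ia = S/5 = (500/21)/5 = 100/21 ≈ 4.762 in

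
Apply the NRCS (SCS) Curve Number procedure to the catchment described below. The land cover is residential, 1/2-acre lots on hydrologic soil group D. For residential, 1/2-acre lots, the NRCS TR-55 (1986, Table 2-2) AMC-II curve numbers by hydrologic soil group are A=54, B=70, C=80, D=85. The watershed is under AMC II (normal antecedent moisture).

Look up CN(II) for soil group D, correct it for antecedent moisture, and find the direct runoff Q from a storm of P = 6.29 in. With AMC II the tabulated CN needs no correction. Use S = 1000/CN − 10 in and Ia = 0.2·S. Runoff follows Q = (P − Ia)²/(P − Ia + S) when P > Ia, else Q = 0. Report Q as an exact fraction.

Q = 101868649/22258100 in ≈ 4.577 in

NRCS table: residential, 1/2-acre lots, soil group D → CN(II) = 85
AMC II — tabulated CN = 85 applies directly.
Retention S: 1000/CN − 10 with CN=85.000 → S = 30/17 ≈ 1.765 in
Ia = 0.2·(30/17) = 6/17 in ≈ 0.353 in
P − Ia = 6.290 − 0.353 = 10093/1700 ≈ 5.937 in (> 0, runoff occurs)
Runoff Q = (P−Ia)²/(P−Ia+S) = (5.937)²/(5.937+1.765) = 101868649/22258100 ≈ 4.577 in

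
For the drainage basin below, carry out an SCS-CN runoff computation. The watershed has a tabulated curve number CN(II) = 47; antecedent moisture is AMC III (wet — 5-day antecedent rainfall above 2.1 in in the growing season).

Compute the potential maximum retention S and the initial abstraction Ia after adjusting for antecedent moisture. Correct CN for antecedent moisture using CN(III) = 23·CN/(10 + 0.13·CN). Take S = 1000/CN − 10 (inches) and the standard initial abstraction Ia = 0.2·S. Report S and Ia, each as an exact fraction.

Adjust CN=47 to AMC III: 23·47/(10 + 0.13·47) → 1081 ÷ (1611/100) = 108100/1611 ≈ 67.101
Retention S: 1000/CN − 10 with CN=67.101 → S = 5300/1081 ≈ 4.903 in
Ia = 0.2·(5300/1081) = 1060/1081 in ≈ 0.981 in

S = 5300/1081 in ≈ 4.903 in; Ia = 1060/1081 in ≈ 0.981 in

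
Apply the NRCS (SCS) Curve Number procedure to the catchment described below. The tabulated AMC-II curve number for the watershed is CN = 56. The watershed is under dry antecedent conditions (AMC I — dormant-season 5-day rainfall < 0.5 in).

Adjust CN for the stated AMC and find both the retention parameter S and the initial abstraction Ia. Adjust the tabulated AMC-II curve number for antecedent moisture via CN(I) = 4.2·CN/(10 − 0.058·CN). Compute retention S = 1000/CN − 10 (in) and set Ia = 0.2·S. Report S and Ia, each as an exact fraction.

CN(I) from CN(II)=56: (4.2·56)/(10 − 0.058·56) = 7350/211 ≈ 34.834
Retention S: 1000/CN − 10 with CN=34.834 → S = 2750/147 ≈ 18.707 in
Ia = 0.2S: 0.2·18.707 = 3.741 in (exactly 550/147)

S = 2750/147 in ≈ 18.707 in; Ia = 550/147 in ≈ 3.741 in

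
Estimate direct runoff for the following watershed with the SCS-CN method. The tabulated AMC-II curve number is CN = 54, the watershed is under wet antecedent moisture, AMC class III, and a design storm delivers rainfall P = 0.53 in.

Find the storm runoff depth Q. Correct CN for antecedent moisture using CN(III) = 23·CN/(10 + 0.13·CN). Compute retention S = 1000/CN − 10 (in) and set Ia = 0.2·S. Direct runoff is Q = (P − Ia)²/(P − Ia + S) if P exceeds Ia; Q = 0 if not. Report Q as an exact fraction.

Q = 0 in ≈ 0.000 in

Adjust CN=54 to AMC III: 23·54/(10 + 0.13·54) → 1242 ÷ (851/50) = 2700/37 ≈ 72.973
Retention S: 1000/CN − 10 with CN=72.973 → S = 100/27 ≈ 3.704 in
Ia = 0.2·(100/27) = 20/27 in ≈ 0.741 in
P = 0.530 ≤ Ia = 0.741 in: entire storm abstracted, Q = 0.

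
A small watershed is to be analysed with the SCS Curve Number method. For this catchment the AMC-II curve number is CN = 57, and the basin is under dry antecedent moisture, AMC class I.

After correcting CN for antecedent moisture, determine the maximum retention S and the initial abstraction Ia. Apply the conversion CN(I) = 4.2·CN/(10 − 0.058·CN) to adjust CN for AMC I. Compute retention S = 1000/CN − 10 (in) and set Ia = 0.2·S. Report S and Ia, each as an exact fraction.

S = 21500/1197 in ≈ 17.962 in; Ia = 4300/1197 in ≈ 3.592 in

CN(I) from CN(II)=57: (4.2·57)/(10 − 0.058·57) = 119700/3347 ≈ 35.763
Max retention: S = 1000/(119700/3347) − 10 = 21500/1197 in (≈ 17.962 in)
Ia = 0.2·(21500/1197) = 4300/1197 in ≈ 3.592 in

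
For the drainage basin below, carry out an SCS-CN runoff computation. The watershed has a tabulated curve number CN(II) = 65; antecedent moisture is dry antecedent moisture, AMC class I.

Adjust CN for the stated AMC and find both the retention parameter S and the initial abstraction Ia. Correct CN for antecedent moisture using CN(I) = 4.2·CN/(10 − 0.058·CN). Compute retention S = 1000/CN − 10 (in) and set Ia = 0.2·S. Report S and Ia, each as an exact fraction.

Dry (AMC I): CN(I) = 4.2·65/(10 − 0.058·65) = 273/(623/100) = 3900/89 ≈ 43.820
Retention S: 1000/CN − 10 with CN=43.820 → S = 500/39 ≈ 12.821 in
Ia = 0.2·(500/39) = 100/39 in ≈ 2.564 in

S = 500/39 in ≈ 12.821 in; Ia = 100/39 in ≈ 2.564 in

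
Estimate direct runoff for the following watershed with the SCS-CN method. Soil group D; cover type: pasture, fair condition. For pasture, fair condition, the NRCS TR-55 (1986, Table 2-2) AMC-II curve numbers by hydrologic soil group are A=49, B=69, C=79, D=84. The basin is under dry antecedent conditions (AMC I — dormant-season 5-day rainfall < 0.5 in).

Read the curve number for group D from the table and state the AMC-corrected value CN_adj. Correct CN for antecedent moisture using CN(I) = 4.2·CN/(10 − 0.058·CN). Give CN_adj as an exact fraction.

NRCS table: pasture, fair condition, soil group D → CN(II) = 84
Adjust CN=84 to AMC I: 4.2·84/(10 − 0.058·84) → (1764/5) ÷ (641/125) = 44100/641 ≈ 68.799

CN_adj = 44100/641 ≈ 68.799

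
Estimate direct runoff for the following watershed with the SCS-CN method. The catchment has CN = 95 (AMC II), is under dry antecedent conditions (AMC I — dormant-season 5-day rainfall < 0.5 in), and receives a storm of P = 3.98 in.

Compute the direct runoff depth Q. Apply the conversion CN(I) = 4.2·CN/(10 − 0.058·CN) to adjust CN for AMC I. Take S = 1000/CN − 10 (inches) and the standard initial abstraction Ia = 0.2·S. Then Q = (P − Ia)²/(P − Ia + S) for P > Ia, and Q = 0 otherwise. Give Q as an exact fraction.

Q = 5535508801/1983049950 in ≈ 2.791 in

Adjust CN=95 to AMC I: 4.2·95/(10 − 0.058·95) → 399 ÷ (449/100) = 39900/449 ≈ 88.864
S = 1000/(39900/449) − 10 = 500/399 in ≈ 1.253 in
Initial abstraction Ia = S/5 = (500/399)/5 = 100/399 ≈ 0.251 in
P − Ia = 3.980 − 0.251 = 74401/19950 ≈ 3.729 in (> 0, runoff occurs)
Runoff Q = (P−Ia)²/(P−Ia+S) = (3.729)²/(3.729+1.253) = 5535508801/1983049950 ≈ 2.791 in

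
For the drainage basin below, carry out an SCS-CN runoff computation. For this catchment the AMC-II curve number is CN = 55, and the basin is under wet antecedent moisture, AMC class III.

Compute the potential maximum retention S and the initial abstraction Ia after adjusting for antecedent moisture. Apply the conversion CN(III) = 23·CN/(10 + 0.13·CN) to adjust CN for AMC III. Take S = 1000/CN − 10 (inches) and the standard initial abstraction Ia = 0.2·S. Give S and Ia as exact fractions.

Wet (AMC III): CN(III) = 23·55/(10 + 0.13·55) = 1265/(343/20) = 25300/343 ≈ 73.761
Max retention: S = 1000/(25300/343) − 10 = 900/253 in (≈ 3.557 in)
Ia = 0.2S: 0.2·3.557 = 0.711 in (exactly 180/253)

S = 900/253 in ≈ 3.557 in; Ia = 180/253 in ≈ 0.711 in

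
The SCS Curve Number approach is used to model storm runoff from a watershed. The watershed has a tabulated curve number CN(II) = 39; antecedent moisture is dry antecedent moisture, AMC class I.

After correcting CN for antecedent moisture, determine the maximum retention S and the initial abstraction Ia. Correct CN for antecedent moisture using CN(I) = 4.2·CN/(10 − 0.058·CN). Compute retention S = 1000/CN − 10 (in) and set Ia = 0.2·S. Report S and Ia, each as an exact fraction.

S = 30500/819 in ≈ 37.241 in; Ia = 6100/819 in ≈ 7.448 in

Dry (AMC I): CN(I) = 4.2·39/(10 − 0.058·39) = (819/5)/(3869/500) = 81900/3869 ≈ 21.168
S = 1000/(81900/3869) − 10 = 30500/819 in ≈ 37.241 in
Ia = 0.2·(30500/819) = 6100/819 in ≈ 7.448 in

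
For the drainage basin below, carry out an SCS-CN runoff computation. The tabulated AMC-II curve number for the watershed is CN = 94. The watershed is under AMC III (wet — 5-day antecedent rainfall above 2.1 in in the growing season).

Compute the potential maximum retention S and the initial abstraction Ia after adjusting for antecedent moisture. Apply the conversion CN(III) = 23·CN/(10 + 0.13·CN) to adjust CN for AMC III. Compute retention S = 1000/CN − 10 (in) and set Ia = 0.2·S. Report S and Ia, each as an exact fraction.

CN(III) from CN(II)=94: (23·94)/(10 + 0.13·94) = 108100/1111 ≈ 97.300
S = 1000/(108100/1111) − 10 = 300/1081 in ≈ 0.278 in
Initial abstraction Ia = S/5 = (300/1081)/5 = 60/1081 ≈ 0.056 in

S = 300/1081 in ≈ 0.278 in; Ia = 60/1081 in ≈ 0.056 in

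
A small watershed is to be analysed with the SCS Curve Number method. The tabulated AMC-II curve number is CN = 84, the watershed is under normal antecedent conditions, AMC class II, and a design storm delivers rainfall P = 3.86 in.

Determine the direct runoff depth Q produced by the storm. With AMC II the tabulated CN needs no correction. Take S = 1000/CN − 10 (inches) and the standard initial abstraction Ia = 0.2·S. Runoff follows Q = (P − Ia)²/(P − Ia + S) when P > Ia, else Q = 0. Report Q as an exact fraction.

Average conditions: CN = 84 (no AMC adjustment).
S = 1000/84 − 10 = 40/21 in ≈ 1.905 in
Initial abstraction Ia = S/5 = (40/21)/5 = 8/21 ≈ 0.381 in
P − Ia = 3.860 − 0.381 = 3653/1050 ≈ 3.479 in (> 0, runoff occurs)
Runoff Q = (P−Ia)²/(P−Ia+S) = (3.479)²/(3.479+1.905) = 13344409/5935650 ≈ 2.248 in

Q = 13344409/5935650 in ≈ 2.248 in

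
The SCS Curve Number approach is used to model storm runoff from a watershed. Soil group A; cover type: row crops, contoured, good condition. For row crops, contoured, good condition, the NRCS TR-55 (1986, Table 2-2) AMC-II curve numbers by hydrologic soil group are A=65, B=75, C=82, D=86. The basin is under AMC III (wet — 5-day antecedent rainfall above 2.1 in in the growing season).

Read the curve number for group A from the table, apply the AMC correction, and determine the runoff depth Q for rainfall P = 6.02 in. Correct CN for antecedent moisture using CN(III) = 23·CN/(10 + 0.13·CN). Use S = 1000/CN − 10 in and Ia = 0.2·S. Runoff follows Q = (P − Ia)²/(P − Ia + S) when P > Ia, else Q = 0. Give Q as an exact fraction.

NRCS table: row crops, contoured, good condition, soil group A → CN(II) = 65
Adjust CN=65 to AMC III: 23·65/(10 + 0.13·65) → 1495 ÷ (369/20) = 29900/369 ≈ 81.030
S = 1000/(29900/369) − 10 = 700/299 in ≈ 2.341 in
Ia = 0.2S: 0.2·2.341 = 0.468 in (exactly 140/299)
Excess rainfall: 6.020 − 0.468 = 5.552 in; P > Ia so Q > 0
Runoff Q = (P−Ia)²/(P−Ia+S) = (5.552)²/(5.552+2.341) = 984119143/252012150 ≈ 3.905 in

Q = 984119143/252012150 in ≈ 3.905 in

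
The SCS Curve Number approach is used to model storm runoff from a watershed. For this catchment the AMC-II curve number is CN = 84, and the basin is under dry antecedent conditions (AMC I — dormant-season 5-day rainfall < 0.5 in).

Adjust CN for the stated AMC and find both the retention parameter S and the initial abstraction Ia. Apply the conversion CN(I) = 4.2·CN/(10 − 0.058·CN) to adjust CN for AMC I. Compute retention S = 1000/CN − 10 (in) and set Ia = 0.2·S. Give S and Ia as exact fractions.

Adjust CN=84 to AMC I: 4.2·84/(10 − 0.058·84) → (1764/5) ÷ (641/125) = 44100/641 ≈ 68.799
S = 1000/(44100/641) − 10 = 2000/441 in ≈ 4.535 in
Ia = 0.2·(2000/441) = 400/441 in ≈ 0.907 in

S = 2000/441 in ≈ 4.535 in; Ia = 400/441 in ≈ 0.907 in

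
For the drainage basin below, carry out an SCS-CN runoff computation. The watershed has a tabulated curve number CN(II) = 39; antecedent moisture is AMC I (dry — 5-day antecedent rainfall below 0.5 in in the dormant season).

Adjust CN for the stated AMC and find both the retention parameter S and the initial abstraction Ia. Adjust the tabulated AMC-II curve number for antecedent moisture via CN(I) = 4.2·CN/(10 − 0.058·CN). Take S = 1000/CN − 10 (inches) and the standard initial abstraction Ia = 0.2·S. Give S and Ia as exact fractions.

CN(I) from CN(II)=39: (4.2·39)/(10 − 0.058·39) = 81900/3869 ≈ 21.168
Retention S: 1000/CN − 10 with CN=21.168 → S = 30500/819 ≈ 37.241 in
Ia = 0.2·(30500/819) = 6100/819 in ≈ 7.448 in

S = 30500/819 in ≈ 37.241 in; Ia = 6100/819 in ≈ 7.448 in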